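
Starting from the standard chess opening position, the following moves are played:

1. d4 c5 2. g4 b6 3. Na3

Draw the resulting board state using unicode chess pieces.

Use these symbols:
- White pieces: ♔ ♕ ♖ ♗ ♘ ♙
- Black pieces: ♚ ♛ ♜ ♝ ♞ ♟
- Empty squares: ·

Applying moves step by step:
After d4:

♜ ♞ ♝ ♛ ♚ ♝ ♞ ♜
♟ ♟ ♟ ♟ ♟ ♟ ♟ ♟
· · · · · · · ·
· · · · · · · ·
· · · ♙ · · · ·
· · · · · · · ·
♙ ♙ ♙ · ♙ ♙ ♙ ♙
♖ ♘ ♗ ♕ ♔ ♗ ♘ ♖


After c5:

♜ ♞ ♝ ♛ ♚ ♝ ♞ ♜
♟ ♟ · ♟ ♟ ♟ ♟ ♟
· · · · · · · ·
· · ♟ · · · · ·
· · · ♙ · · · ·
· · · · · · · ·
♙ ♙ ♙ · ♙ ♙ ♙ ♙
♖ ♘ ♗ ♕ ♔ ♗ ♘ ♖


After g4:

♜ ♞ ♝ ♛ ♚ ♝ ♞ ♜
♟ ♟ · ♟ ♟ ♟ ♟ ♟
· · · · · · · ·
· · ♟ · · · · ·
· · · ♙ · · ♙ ·
· · · · · · · ·
♙ ♙ ♙ · ♙ ♙ · ♙
♖ ♘ ♗ ♕ ♔ ♗ ♘ ♖


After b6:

♜ ♞ ♝ ♛ ♚ ♝ ♞ ♜
♟ · · ♟ ♟ ♟ ♟ ♟
· ♟ · · · · · ·
· · ♟ · · · · ·
· · · ♙ · · ♙ ·
· · · · · · · ·
♙ ♙ ♙ · ♙ ♙ · ♙
♖ ♘ ♗ ♕ ♔ ♗ ♘ ♖


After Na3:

♜ ♞ ♝ ♛ ♚ ♝ ♞ ♜
♟ · · ♟ ♟ ♟ ♟ ♟
· ♟ · · · · · ·
· · ♟ · · · · ·
· · · ♙ · · ♙ ·
♘ · · · · · · ·
♙ ♙ ♙ · ♙ ♙ · ♙
♖ · ♗ ♕ ♔ ♗ ♘ ♖



  a b c d e f g h
  ─────────────────
8│♜ ♞ ♝ ♛ ♚ ♝ ♞ ♜│8
7│♟ · · ♟ ♟ ♟ ♟ ♟│7
6│· ♟ · · · · · ·│6
5│· · ♟ · · · · ·│5
4│· · · ♙ · · ♙ ·│4
3│♘ · · · · · · ·│3
2│♙ ♙ ♙ · ♙ ♙ · ♙│2
1│♖ · ♗ ♕ ♔ ♗ ♘ ♖│1
  ─────────────────
  a b c d e f g h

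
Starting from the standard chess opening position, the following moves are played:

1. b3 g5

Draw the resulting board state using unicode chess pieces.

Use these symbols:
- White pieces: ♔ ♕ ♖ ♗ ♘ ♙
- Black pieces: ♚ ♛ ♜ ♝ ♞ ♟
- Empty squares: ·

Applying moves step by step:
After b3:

♜ ♞ ♝ ♛ ♚ ♝ ♞ ♜
♟ ♟ ♟ ♟ ♟ ♟ ♟ ♟
· · · · · · · ·
· · · · · · · ·
· · · · · · · ·
· ♙ · · · · · ·
♙ · ♙ ♙ ♙ ♙ ♙ ♙
♖ ♘ ♗ ♕ ♔ ♗ ♘ ♖


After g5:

♜ ♞ ♝ ♛ ♚ ♝ ♞ ♜
♟ ♟ ♟ ♟ ♟ ♟ · ♟
· · · · · · · ·
· · · · · · ♟ ·
· · · · · · · ·
· ♙ · · · · · ·
♙ · ♙ ♙ ♙ ♙ ♙ ♙
♖ ♘ ♗ ♕ ♔ ♗ ♘ ♖



  a b c d e f g h
  ─────────────────
8│♜ ♞ ♝ ♛ ♚ ♝ ♞ ♜│8
7│♟ ♟ ♟ ♟ ♟ ♟ · ♟│7
6│· · · · · · · ·│6
5│· · · · · · ♟ ·│5
4│· · · · · · · ·│4
3│· ♙ · · · · · ·│3
2│♙ · ♙ ♙ ♙ ♙ ♙ ♙│2
1│♖ ♘ ♗ ♕ ♔ ♗ ♘ ♖│1
  ─────────────────
  a b c d e f g h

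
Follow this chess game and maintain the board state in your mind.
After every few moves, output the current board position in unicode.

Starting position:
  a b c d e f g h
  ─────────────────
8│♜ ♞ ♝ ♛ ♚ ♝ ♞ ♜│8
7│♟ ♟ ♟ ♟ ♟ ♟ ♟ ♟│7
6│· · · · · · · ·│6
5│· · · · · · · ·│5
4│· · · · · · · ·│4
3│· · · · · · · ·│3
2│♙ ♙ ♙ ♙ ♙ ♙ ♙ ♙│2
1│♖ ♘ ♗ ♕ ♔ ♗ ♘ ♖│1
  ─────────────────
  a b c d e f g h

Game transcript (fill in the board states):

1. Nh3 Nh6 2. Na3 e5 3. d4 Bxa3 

  a b c d e f g h
  ─────────────────
8│♜ ♞ ♝ ♛ ♚ · · ♜│8
7│♟ ♟ ♟ ♟ · ♟ ♟ ♟│7
6│· · · · · · · ♞│6
5│· · · · ♟ · · ·│5
4│· · · ♙ · · · ·│4
3│♝ · · · · · · ♘│3
2│♙ ♙ ♙ · ♙ ♙ ♙ ♙│2
1│♖ · ♗ ♕ ♔ ♗ · ♖│1
  ─────────────────
  a b c d e f g h

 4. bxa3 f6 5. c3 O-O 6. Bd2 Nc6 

  a b c d e f g h
  ─────────────────
8│♜ · ♝ ♛ · ♜ ♚ ·│8
7│♟ ♟ ♟ ♟ · · ♟ ♟│7
6│· · ♞ · · ♟ · ♞│6
5│· · · · ♟ · · ·│5
4│· · · ♙ · · · ·│4
3│♙ · ♙ · · · · ♘│3
2│♙ · · ♗ ♙ ♙ ♙ ♙│2
1│♖ · · ♕ ♔ ♗ · ♖│1
  ─────────────────
  a b c d e f g h

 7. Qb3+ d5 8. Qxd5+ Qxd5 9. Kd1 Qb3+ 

  a b c d e f g h
  ─────────────────
8│♜ · ♝ · · ♜ ♚ ·│8
7│♟ ♟ ♟ · · · ♟ ♟│7
6│· · ♞ · · ♟ · ♞│6
5│· · · · ♟ · · ·│5
4│· · · ♙ · · · ·│4
3│♙ ♛ ♙ · · · · ♘│3
2│♙ · · ♗ ♙ ♙ ♙ ♙│2
1│♖ · · ♔ · ♗ · ♖│1
  ─────────────────
  a b c d e f g h

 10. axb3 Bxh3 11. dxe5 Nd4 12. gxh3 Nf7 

  a b c d e f g h
  ─────────────────
8│♜ · · · · ♜ ♚ ·│8
7│♟ ♟ ♟ · · ♞ ♟ ♟│7
6│· · · · · ♟ · ·│6
5│· · · · ♙ · · ·│5
4│· · · ♞ · · · ·│4
3│♙ ♙ ♙ · · · · ♙│3
2│· · · ♗ ♙ ♙ · ♙│2
1│♖ · · ♔ · ♗ · ♖│1
  ─────────────────
  a b c d e f g h

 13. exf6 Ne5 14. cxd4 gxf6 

  a b c d e f g h
  ─────────────────
8│♜ · · · · ♜ ♚ ·│8
7│♟ ♟ ♟ · · · · ♟│7
6│· · · · · ♟ · ·│6
5│· · · · ♞ · · ·│5
4│· · · ♙ · · · ·│4
3│♙ ♙ · · · · · ♙│3
2│· · · ♗ ♙ ♙ · ♙│2
1│♖ · · ♔ · ♗ · ♖│1
  ─────────────────
  a b c d e f g h


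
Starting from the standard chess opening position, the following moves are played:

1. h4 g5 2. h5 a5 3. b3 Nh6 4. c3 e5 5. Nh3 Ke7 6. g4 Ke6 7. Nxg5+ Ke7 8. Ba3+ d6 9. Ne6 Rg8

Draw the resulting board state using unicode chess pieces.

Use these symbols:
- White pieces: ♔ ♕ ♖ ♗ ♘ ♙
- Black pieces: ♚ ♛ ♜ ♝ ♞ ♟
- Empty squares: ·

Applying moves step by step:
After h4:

♜ ♞ ♝ ♛ ♚ ♝ ♞ ♜
♟ ♟ ♟ ♟ ♟ ♟ ♟ ♟
· · · · · · · ·
· · · · · · · ·
· · · · · · · ♙
· · · · · · · ·
♙ ♙ ♙ ♙ ♙ ♙ ♙ ·
♖ ♘ ♗ ♕ ♔ ♗ ♘ ♖


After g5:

♜ ♞ ♝ ♛ ♚ ♝ ♞ ♜
♟ ♟ ♟ ♟ ♟ ♟ · ♟
· · · · · · · ·
· · · · · · ♟ ·
· · · · · · · ♙
· · · · · · · ·
♙ ♙ ♙ ♙ ♙ ♙ ♙ ·
♖ ♘ ♗ ♕ ♔ ♗ ♘ ♖


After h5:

♜ ♞ ♝ ♛ ♚ ♝ ♞ ♜
♟ ♟ ♟ ♟ ♟ ♟ · ♟
· · · · · · · ·
· · · · · · ♟ ♙
· · · · · · · ·
· · · · · · · ·
♙ ♙ ♙ ♙ ♙ ♙ ♙ ·
♖ ♘ ♗ ♕ ♔ ♗ ♘ ♖


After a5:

♜ ♞ ♝ ♛ ♚ ♝ ♞ ♜
· ♟ ♟ ♟ ♟ ♟ · ♟
· · · · · · · ·
♟ · · · · · ♟ ♙
· · · · · · · ·
· · · · · · · ·
♙ ♙ ♙ ♙ ♙ ♙ ♙ ·
♖ ♘ ♗ ♕ ♔ ♗ ♘ ♖


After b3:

♜ ♞ ♝ ♛ ♚ ♝ ♞ ♜
· ♟ ♟ ♟ ♟ ♟ · ♟
· · · · · · · ·
♟ · · · · · ♟ ♙
· · · · · · · ·
· ♙ · · · · · ·
♙ · ♙ ♙ ♙ ♙ ♙ ·
♖ ♘ ♗ ♕ ♔ ♗ ♘ ♖


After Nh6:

♜ ♞ ♝ ♛ ♚ ♝ · ♜
· ♟ ♟ ♟ ♟ ♟ · ♟
· · · · · · · ♞
♟ · · · · · ♟ ♙
· · · · · · · ·
· ♙ · · · · · ·
♙ · ♙ ♙ ♙ ♙ ♙ ·
♖ ♘ ♗ ♕ ♔ ♗ ♘ ♖


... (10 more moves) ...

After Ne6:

♜ ♞ ♝ ♛ · ♝ · ♜
· ♟ ♟ · ♚ ♟ · ♟
· · · ♟ ♘ · · ♞
♟ · · · ♟ · · ♙
· · · · · · ♙ ·
♗ ♙ ♙ · · · · ·
♙ · · ♙ ♙ ♙ · ·
♖ ♘ · ♕ ♔ ♗ · ♖


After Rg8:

♜ ♞ ♝ ♛ · ♝ ♜ ·
· ♟ ♟ · ♚ ♟ · ♟
· · · ♟ ♘ · · ♞
♟ · · · ♟ · · ♙
· · · · · · ♙ ·
♗ ♙ ♙ · · · · ·
♙ · · ♙ ♙ ♙ · ·
♖ ♘ · ♕ ♔ ♗ · ♖



  a b c d e f g h
  ─────────────────
8│♜ ♞ ♝ ♛ · ♝ ♜ ·│8
7│· ♟ ♟ · ♚ ♟ · ♟│7
6│· · · ♟ ♘ · · ♞│6
5│♟ · · · ♟ · · ♙│5
4│· · · · · · ♙ ·│4
3│♗ ♙ ♙ · · · · ·│3
2│♙ · · ♙ ♙ ♙ · ·│2
1│♖ ♘ · ♕ ♔ ♗ · ♖│1
  ─────────────────
  a b c d e f g h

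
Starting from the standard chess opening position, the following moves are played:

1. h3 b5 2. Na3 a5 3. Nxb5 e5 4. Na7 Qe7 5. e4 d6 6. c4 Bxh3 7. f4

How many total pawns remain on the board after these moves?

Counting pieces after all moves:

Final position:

  a b c d e f g h
  ─────────────────
8│♜ ♞ · · ♚ ♝ ♞ ♜│8
7│♘ · ♟ · ♛ ♟ ♟ ♟│7
6│· · · ♟ · · · ·│6
5│♟ · · · ♟ · · ·│5
4│· · ♙ · ♙ ♙ · ·│4
3│· · · · · · · ♝│3
2│♙ ♙ · ♙ · · ♙ ·│2
1│♖ · ♗ ♕ ♔ ♗ ♘ ♖│1
  ─────────────────
  a b c d e f g h


14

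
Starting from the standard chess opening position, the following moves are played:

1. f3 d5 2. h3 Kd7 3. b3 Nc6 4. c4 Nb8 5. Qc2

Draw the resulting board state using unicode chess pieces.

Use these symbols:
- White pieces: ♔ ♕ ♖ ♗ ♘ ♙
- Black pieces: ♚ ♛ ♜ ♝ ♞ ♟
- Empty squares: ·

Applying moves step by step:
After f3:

♜ ♞ ♝ ♛ ♚ ♝ ♞ ♜
♟ ♟ ♟ ♟ ♟ ♟ ♟ ♟
· · · · · · · ·
· · · · · · · ·
· · · · · · · ·
· · · · · ♙ · ·
♙ ♙ ♙ ♙ ♙ · ♙ ♙
♖ ♘ ♗ ♕ ♔ ♗ ♘ ♖


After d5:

♜ ♞ ♝ ♛ ♚ ♝ ♞ ♜
♟ ♟ ♟ · ♟ ♟ ♟ ♟
· · · · · · · ·
· · · ♟ · · · ·
· · · · · · · ·
· · · · · ♙ · ·
♙ ♙ ♙ ♙ ♙ · ♙ ♙
♖ ♘ ♗ ♕ ♔ ♗ ♘ ♖


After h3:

♜ ♞ ♝ ♛ ♚ ♝ ♞ ♜
♟ ♟ ♟ · ♟ ♟ ♟ ♟
· · · · · · · ·
· · · ♟ · · · ·
· · · · · · · ·
· · · · · ♙ · ♙
♙ ♙ ♙ ♙ ♙ · ♙ ·
♖ ♘ ♗ ♕ ♔ ♗ ♘ ♖


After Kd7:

♜ ♞ ♝ ♛ · ♝ ♞ ♜
♟ ♟ ♟ ♚ ♟ ♟ ♟ ♟
· · · · · · · ·
· · · ♟ · · · ·
· · · · · · · ·
· · · · · ♙ · ♙
♙ ♙ ♙ ♙ ♙ · ♙ ·
♖ ♘ ♗ ♕ ♔ ♗ ♘ ♖


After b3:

♜ ♞ ♝ ♛ · ♝ ♞ ♜
♟ ♟ ♟ ♚ ♟ ♟ ♟ ♟
· · · · · · · ·
· · · ♟ · · · ·
· · · · · · · ·
· ♙ · · · ♙ · ♙
♙ · ♙ ♙ ♙ · ♙ ·
♖ ♘ ♗ ♕ ♔ ♗ ♘ ♖


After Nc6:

♜ · ♝ ♛ · ♝ ♞ ♜
♟ ♟ ♟ ♚ ♟ ♟ ♟ ♟
· · ♞ · · · · ·
· · · ♟ · · · ·
· · · · · · · ·
· ♙ · · · ♙ · ♙
♙ · ♙ ♙ ♙ · ♙ ·
♖ ♘ ♗ ♕ ♔ ♗ ♘ ♖


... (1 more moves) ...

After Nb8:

♜ ♞ ♝ ♛ · ♝ ♞ ♜
♟ ♟ ♟ ♚ ♟ ♟ ♟ ♟
· · · · · · · ·
· · · ♟ · · · ·
· · ♙ · · · · ·
· ♙ · · · ♙ · ♙
♙ · · ♙ ♙ · ♙ ·
♖ ♘ ♗ ♕ ♔ ♗ ♘ ♖


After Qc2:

♜ ♞ ♝ ♛ · ♝ ♞ ♜
♟ ♟ ♟ ♚ ♟ ♟ ♟ ♟
· · · · · · · ·
· · · ♟ · · · ·
· · ♙ · · · · ·
· ♙ · · · ♙ · ♙
♙ · ♕ ♙ ♙ · ♙ ·
♖ ♘ ♗ · ♔ ♗ ♘ ♖



  a b c d e f g h
  ─────────────────
8│♜ ♞ ♝ ♛ · ♝ ♞ ♜│8
7│♟ ♟ ♟ ♚ ♟ ♟ ♟ ♟│7
6│· · · · · · · ·│6
5│· · · ♟ · · · ·│5
4│· · ♙ · · · · ·│4
3│· ♙ · · · ♙ · ♙│3
2│♙ · ♕ ♙ ♙ · ♙ ·│2
1│♖ ♘ ♗ · ♔ ♗ ♘ ♖│1
  ─────────────────
  a b c d e f g h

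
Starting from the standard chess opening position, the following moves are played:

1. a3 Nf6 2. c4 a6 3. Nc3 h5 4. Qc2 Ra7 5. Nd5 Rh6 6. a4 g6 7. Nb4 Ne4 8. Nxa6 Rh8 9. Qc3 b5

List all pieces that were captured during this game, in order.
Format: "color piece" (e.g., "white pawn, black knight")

Tracking captures:
  Nxa6: captured black pawn

black pawn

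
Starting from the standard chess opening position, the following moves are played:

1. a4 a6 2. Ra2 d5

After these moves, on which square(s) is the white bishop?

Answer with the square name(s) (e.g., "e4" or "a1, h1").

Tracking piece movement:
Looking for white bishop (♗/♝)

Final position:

  a b c d e f g h
  ─────────────────
8│♜ ♞ ♝ ♛ ♚ ♝ ♞ ♜│8
7│· ♟ ♟ · ♟ ♟ ♟ ♟│7
6│♟ · · · · · · ·│6
5│· · · ♟ · · · ·│5
4│♙ · · · · · · ·│4
3│· · · · · · · ·│3
2│♖ ♙ ♙ ♙ ♙ ♙ ♙ ♙│2
1│· ♘ ♗ ♕ ♔ ♗ ♘ ♖│1
  ─────────────────
  a b c d e f g h


c1, f1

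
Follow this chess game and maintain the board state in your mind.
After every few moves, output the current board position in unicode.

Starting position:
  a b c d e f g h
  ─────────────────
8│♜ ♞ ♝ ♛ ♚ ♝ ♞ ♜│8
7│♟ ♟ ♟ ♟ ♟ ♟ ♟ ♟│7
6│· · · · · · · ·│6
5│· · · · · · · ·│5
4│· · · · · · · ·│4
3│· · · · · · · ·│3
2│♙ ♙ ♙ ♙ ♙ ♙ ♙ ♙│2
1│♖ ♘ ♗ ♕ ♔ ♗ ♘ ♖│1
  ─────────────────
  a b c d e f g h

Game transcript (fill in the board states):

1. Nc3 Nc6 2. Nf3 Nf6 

  a b c d e f g h
  ─────────────────
8│♜ · ♝ ♛ ♚ ♝ · ♜│8
7│♟ ♟ ♟ ♟ ♟ ♟ ♟ ♟│7
6│· · ♞ · · ♞ · ·│6
5│· · · · · · · ·│5
4│· · · · · · · ·│4
3│· · ♘ · · ♘ · ·│3
2│♙ ♙ ♙ ♙ ♙ ♙ ♙ ♙│2
1│♖ · ♗ ♕ ♔ ♗ · ♖│1
  ─────────────────
  a b c d e f g h

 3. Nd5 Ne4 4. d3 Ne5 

  a b c d e f g h
  ─────────────────
8│♜ · ♝ ♛ ♚ ♝ · ♜│8
7│♟ ♟ ♟ ♟ ♟ ♟ ♟ ♟│7
6│· · · · · · · ·│6
5│· · · ♘ ♞ · · ·│5
4│· · · · ♞ · · ·│4
3│· · · ♙ · ♘ · ·│3
2│♙ ♙ ♙ · ♙ ♙ ♙ ♙│2
1│♖ · ♗ ♕ ♔ ♗ · ♖│1
  ─────────────────
  a b c d e f g h

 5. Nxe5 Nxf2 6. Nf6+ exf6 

  a b c d e f g h
  ─────────────────
8│♜ · ♝ ♛ ♚ ♝ · ♜│8
7│♟ ♟ ♟ ♟ · ♟ ♟ ♟│7
6│· · · · · ♟ · ·│6
5│· · · · ♘ · · ·│5
4│· · · · · · · ·│4
3│· · · ♙ · · · ·│3
2│♙ ♙ ♙ · ♙ ♞ ♙ ♙│2
1│♖ · ♗ ♕ ♔ ♗ · ♖│1
  ─────────────────
  a b c d e f g h

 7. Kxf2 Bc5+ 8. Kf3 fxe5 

  a b c d e f g h
  ─────────────────
8│♜ · ♝ ♛ ♚ · · ♜│8
7│♟ ♟ ♟ ♟ · ♟ ♟ ♟│7
6│· · · · · · · ·│6
5│· · ♝ · ♟ · · ·│5
4│· · · · · · · ·│4
3│· · · ♙ · ♔ · ·│3
2│♙ ♙ ♙ · ♙ · ♙ ♙│2
1│♖ · ♗ ♕ · ♗ · ♖│1
  ─────────────────
  a b c d e f g h

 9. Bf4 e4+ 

  a b c d e f g h
  ─────────────────
8│♜ · ♝ ♛ ♚ · · ♜│8
7│♟ ♟ ♟ ♟ · ♟ ♟ ♟│7
6│· · · · · · · ·│6
5│· · ♝ · · · · ·│5
4│· · · · ♟ ♗ · ·│4
3│· · · ♙ · ♔ · ·│3
2│♙ ♙ ♙ · ♙ · ♙ ♙│2
1│♖ · · ♕ · ♗ · ♖│1
  ─────────────────
  a b c d e f g h


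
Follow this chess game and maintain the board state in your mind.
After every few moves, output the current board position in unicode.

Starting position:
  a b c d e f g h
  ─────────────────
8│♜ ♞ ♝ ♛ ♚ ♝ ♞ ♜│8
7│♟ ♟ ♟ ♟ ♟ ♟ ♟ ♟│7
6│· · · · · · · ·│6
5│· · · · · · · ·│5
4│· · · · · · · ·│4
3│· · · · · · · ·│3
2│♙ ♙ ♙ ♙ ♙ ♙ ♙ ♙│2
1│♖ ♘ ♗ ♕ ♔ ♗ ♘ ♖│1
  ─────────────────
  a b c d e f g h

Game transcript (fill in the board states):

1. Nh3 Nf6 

  a b c d e f g h
  ─────────────────
8│♜ ♞ ♝ ♛ ♚ ♝ · ♜│8
7│♟ ♟ ♟ ♟ ♟ ♟ ♟ ♟│7
6│· · · · · ♞ · ·│6
5│· · · · · · · ·│5
4│· · · · · · · ·│4
3│· · · · · · · ♘│3
2│♙ ♙ ♙ ♙ ♙ ♙ ♙ ♙│2
1│♖ ♘ ♗ ♕ ♔ ♗ · ♖│1
  ─────────────────
  a b c d e f g h

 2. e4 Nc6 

  a b c d e f g h
  ─────────────────
8│♜ · ♝ ♛ ♚ ♝ · ♜│8
7│♟ ♟ ♟ ♟ ♟ ♟ ♟ ♟│7
6│· · ♞ · · ♞ · ·│6
5│· · · · · · · ·│5
4│· · · · ♙ · · ·│4
3│· · · · · · · ♘│3
2│♙ ♙ ♙ ♙ · ♙ ♙ ♙│2
1│♖ ♘ ♗ ♕ ♔ ♗ · ♖│1
  ─────────────────
  a b c d e f g h

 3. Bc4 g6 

  a b c d e f g h
  ─────────────────
8│♜ · ♝ ♛ ♚ ♝ · ♜│8
7│♟ ♟ ♟ ♟ ♟ ♟ · ♟│7
6│· · ♞ · · ♞ ♟ ·│6
5│· · · · · · · ·│5
4│· · ♗ · ♙ · · ·│4
3│· · · · · · · ♘│3
2│♙ ♙ ♙ ♙ · ♙ ♙ ♙│2
1│♖ ♘ ♗ ♕ ♔ · · ♖│1
  ─────────────────
  a b c d e f g h

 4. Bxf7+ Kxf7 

  a b c d e f g h
  ─────────────────
8│♜ · ♝ ♛ · ♝ · ♜│8
7│♟ ♟ ♟ ♟ ♟ ♚ · ♟│7
6│· · ♞ · · ♞ ♟ ·│6
5│· · · · · · · ·│5
4│· · · · ♙ · · ·│4
3│· · · · · · · ♘│3
2│♙ ♙ ♙ ♙ · ♙ ♙ ♙│2
1│♖ ♘ ♗ ♕ ♔ · · ♖│1
  ─────────────────
  a b c d e f g h

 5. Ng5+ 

  a b c d e f g h
  ─────────────────
8│♜ · ♝ ♛ · ♝ · ♜│8
7│♟ ♟ ♟ ♟ ♟ ♚ · ♟│7
6│· · ♞ · · ♞ ♟ ·│6
5│· · · · · · ♘ ·│5
4│· · · · ♙ · · ·│4
3│· · · · · · · ·│3
2│♙ ♙ ♙ ♙ · ♙ ♙ ♙│2
1│♖ ♘ ♗ ♕ ♔ · · ♖│1
  ─────────────────
  a b c d e f g h


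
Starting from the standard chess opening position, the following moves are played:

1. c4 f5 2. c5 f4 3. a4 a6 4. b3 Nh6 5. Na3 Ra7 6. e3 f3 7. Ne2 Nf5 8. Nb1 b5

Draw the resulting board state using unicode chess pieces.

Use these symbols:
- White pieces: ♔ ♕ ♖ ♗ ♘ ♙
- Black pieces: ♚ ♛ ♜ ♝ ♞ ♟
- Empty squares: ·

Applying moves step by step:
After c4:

♜ ♞ ♝ ♛ ♚ ♝ ♞ ♜
♟ ♟ ♟ ♟ ♟ ♟ ♟ ♟
· · · · · · · ·
· · · · · · · ·
· · ♙ · · · · ·
· · · · · · · ·
♙ ♙ · ♙ ♙ ♙ ♙ ♙
♖ ♘ ♗ ♕ ♔ ♗ ♘ ♖


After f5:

♜ ♞ ♝ ♛ ♚ ♝ ♞ ♜
♟ ♟ ♟ ♟ ♟ · ♟ ♟
· · · · · · · ·
· · · · · ♟ · ·
· · ♙ · · · · ·
· · · · · · · ·
♙ ♙ · ♙ ♙ ♙ ♙ ♙
♖ ♘ ♗ ♕ ♔ ♗ ♘ ♖


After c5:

♜ ♞ ♝ ♛ ♚ ♝ ♞ ♜
♟ ♟ ♟ ♟ ♟ · ♟ ♟
· · · · · · · ·
· · ♙ · · ♟ · ·
· · · · · · · ·
· · · · · · · ·
♙ ♙ · ♙ ♙ ♙ ♙ ♙
♖ ♘ ♗ ♕ ♔ ♗ ♘ ♖


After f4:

♜ ♞ ♝ ♛ ♚ ♝ ♞ ♜
♟ ♟ ♟ ♟ ♟ · ♟ ♟
· · · · · · · ·
· · ♙ · · · · ·
· · · · · ♟ · ·
· · · · · · · ·
♙ ♙ · ♙ ♙ ♙ ♙ ♙
♖ ♘ ♗ ♕ ♔ ♗ ♘ ♖


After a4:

♜ ♞ ♝ ♛ ♚ ♝ ♞ ♜
♟ ♟ ♟ ♟ ♟ · ♟ ♟
· · · · · · · ·
· · ♙ · · · · ·
♙ · · · · ♟ · ·
· · · · · · · ·
· ♙ · ♙ ♙ ♙ ♙ ♙
♖ ♘ ♗ ♕ ♔ ♗ ♘ ♖


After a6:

♜ ♞ ♝ ♛ ♚ ♝ ♞ ♜
· ♟ ♟ ♟ ♟ · ♟ ♟
♟ · · · · · · ·
· · ♙ · · · · ·
♙ · · · · ♟ · ·
· · · · · · · ·
· ♙ · ♙ ♙ ♙ ♙ ♙
♖ ♘ ♗ ♕ ♔ ♗ ♘ ♖


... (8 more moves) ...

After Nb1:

· ♞ ♝ ♛ ♚ ♝ · ♜
♜ ♟ ♟ ♟ ♟ · ♟ ♟
♟ · · · · · · ·
· · ♙ · · ♞ · ·
♙ · · · · · · ·
· ♙ · · ♙ ♟ · ·
· · · ♙ ♘ ♙ ♙ ♙
♖ ♘ ♗ ♕ ♔ ♗ · ♖


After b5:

· ♞ ♝ ♛ ♚ ♝ · ♜
♜ · ♟ ♟ ♟ · ♟ ♟
♟ · · · · · · ·
· ♟ ♙ · · ♞ · ·
♙ · · · · · · ·
· ♙ · · ♙ ♟ · ·
· · · ♙ ♘ ♙ ♙ ♙
♖ ♘ ♗ ♕ ♔ ♗ · ♖



  a b c d e f g h
  ─────────────────
8│· ♞ ♝ ♛ ♚ ♝ · ♜│8
7│♜ · ♟ ♟ ♟ · ♟ ♟│7
6│♟ · · · · · · ·│6
5│· ♟ ♙ · · ♞ · ·│5
4│♙ · · · · · · ·│4
3│· ♙ · · ♙ ♟ · ·│3
2│· · · ♙ ♘ ♙ ♙ ♙│2
1│♖ ♘ ♗ ♕ ♔ ♗ · ♖│1
  ─────────────────
  a b c d e f g h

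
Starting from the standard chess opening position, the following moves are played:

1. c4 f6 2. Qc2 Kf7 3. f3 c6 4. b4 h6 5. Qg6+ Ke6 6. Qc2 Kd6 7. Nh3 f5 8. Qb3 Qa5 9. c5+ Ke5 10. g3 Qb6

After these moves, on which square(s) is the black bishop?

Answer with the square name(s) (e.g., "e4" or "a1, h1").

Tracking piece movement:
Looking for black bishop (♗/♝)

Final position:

  a b c d e f g h
  ─────────────────
8│♜ ♞ ♝ · · ♝ ♞ ♜│8
7│♟ ♟ · ♟ ♟ · ♟ ·│7
6│· ♛ ♟ · · · · ♟│6
5│· · ♙ · ♚ ♟ · ·│5
4│· ♙ · · · · · ·│4
3│· ♕ · · · ♙ ♙ ♘│3
2│♙ · · ♙ ♙ · · ♙│2
1│♖ ♘ ♗ · ♔ ♗ · ♖│1
  ─────────────────
  a b c d e f g h


c8, f8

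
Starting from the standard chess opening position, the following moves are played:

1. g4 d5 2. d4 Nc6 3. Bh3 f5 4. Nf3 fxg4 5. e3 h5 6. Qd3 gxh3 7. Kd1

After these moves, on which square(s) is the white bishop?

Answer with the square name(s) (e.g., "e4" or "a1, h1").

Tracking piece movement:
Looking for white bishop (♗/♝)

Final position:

  a b c d e f g h
  ─────────────────
8│♜ · ♝ ♛ ♚ ♝ ♞ ♜│8
7│♟ ♟ ♟ · ♟ · ♟ ·│7
6│· · ♞ · · · · ·│6
5│· · · ♟ · · · ♟│5
4│· · · ♙ · · · ·│4
3│· · · ♕ ♙ ♘ · ♟│3
2│♙ ♙ ♙ · · ♙ · ♙│2
1│♖ ♘ ♗ ♔ · · · ♖│1
  ─────────────────
  a b c d e f g h


c1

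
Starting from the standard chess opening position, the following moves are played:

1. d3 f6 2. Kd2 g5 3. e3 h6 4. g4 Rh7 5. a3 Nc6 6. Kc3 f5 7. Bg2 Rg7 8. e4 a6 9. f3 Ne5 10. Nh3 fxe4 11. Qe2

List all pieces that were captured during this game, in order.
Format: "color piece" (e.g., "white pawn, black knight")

Tracking captures:
  fxe4: captured white pawn

white pawn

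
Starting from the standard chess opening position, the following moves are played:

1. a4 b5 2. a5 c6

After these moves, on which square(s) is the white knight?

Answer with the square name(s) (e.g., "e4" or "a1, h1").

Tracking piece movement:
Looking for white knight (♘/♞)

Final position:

  a b c d e f g h
  ─────────────────
8│♜ ♞ ♝ ♛ ♚ ♝ ♞ ♜│8
7│♟ · · ♟ ♟ ♟ ♟ ♟│7
6│· · ♟ · · · · ·│6
5│♙ ♟ · · · · · ·│5
4│· · · · · · · ·│4
3│· · · · · · · ·│3
2│· ♙ ♙ ♙ ♙ ♙ ♙ ♙│2
1│♖ ♘ ♗ ♕ ♔ ♗ ♘ ♖│1
  ─────────────────
  a b c d e f g h


b1, g1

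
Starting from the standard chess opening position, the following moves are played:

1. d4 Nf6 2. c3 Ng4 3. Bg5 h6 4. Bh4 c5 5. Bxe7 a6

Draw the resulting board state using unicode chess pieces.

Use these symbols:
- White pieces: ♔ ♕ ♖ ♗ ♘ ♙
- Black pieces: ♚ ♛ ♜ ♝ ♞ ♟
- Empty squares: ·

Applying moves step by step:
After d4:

♜ ♞ ♝ ♛ ♚ ♝ ♞ ♜
♟ ♟ ♟ ♟ ♟ ♟ ♟ ♟
· · · · · · · ·
· · · · · · · ·
· · · ♙ · · · ·
· · · · · · · ·
♙ ♙ ♙ · ♙ ♙ ♙ ♙
♖ ♘ ♗ ♕ ♔ ♗ ♘ ♖


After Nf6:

♜ ♞ ♝ ♛ ♚ ♝ · ♜
♟ ♟ ♟ ♟ ♟ ♟ ♟ ♟
· · · · · ♞ · ·
· · · · · · · ·
· · · ♙ · · · ·
· · · · · · · ·
♙ ♙ ♙ · ♙ ♙ ♙ ♙
♖ ♘ ♗ ♕ ♔ ♗ ♘ ♖


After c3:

♜ ♞ ♝ ♛ ♚ ♝ · ♜
♟ ♟ ♟ ♟ ♟ ♟ ♟ ♟
· · · · · ♞ · ·
· · · · · · · ·
· · · ♙ · · · ·
· · ♙ · · · · ·
♙ ♙ · · ♙ ♙ ♙ ♙
♖ ♘ ♗ ♕ ♔ ♗ ♘ ♖


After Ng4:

♜ ♞ ♝ ♛ ♚ ♝ · ♜
♟ ♟ ♟ ♟ ♟ ♟ ♟ ♟
· · · · · · · ·
· · · · · · · ·
· · · ♙ · · ♞ ·
· · ♙ · · · · ·
♙ ♙ · · ♙ ♙ ♙ ♙
♖ ♘ ♗ ♕ ♔ ♗ ♘ ♖


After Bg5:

♜ ♞ ♝ ♛ ♚ ♝ · ♜
♟ ♟ ♟ ♟ ♟ ♟ ♟ ♟
· · · · · · · ·
· · · · · · ♗ ·
· · · ♙ · · ♞ ·
· · ♙ · · · · ·
♙ ♙ · · ♙ ♙ ♙ ♙
♖ ♘ · ♕ ♔ ♗ ♘ ♖


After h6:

♜ ♞ ♝ ♛ ♚ ♝ · ♜
♟ ♟ ♟ ♟ ♟ ♟ ♟ ·
· · · · · · · ♟
· · · · · · ♗ ·
· · · ♙ · · ♞ ·
· · ♙ · · · · ·
♙ ♙ · · ♙ ♙ ♙ ♙
♖ ♘ · ♕ ♔ ♗ ♘ ♖


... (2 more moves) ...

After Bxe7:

♜ ♞ ♝ ♛ ♚ ♝ · ♜
♟ ♟ · ♟ ♗ ♟ ♟ ·
· · · · · · · ♟
· · ♟ · · · · ·
· · · ♙ · · ♞ ·
· · ♙ · · · · ·
♙ ♙ · · ♙ ♙ ♙ ♙
♖ ♘ · ♕ ♔ ♗ ♘ ♖


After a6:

♜ ♞ ♝ ♛ ♚ ♝ · ♜
· ♟ · ♟ ♗ ♟ ♟ ·
♟ · · · · · · ♟
· · ♟ · · · · ·
· · · ♙ · · ♞ ·
· · ♙ · · · · ·
♙ ♙ · · ♙ ♙ ♙ ♙
♖ ♘ · ♕ ♔ ♗ ♘ ♖



  a b c d e f g h
  ─────────────────
8│♜ ♞ ♝ ♛ ♚ ♝ · ♜│8
7│· ♟ · ♟ ♗ ♟ ♟ ·│7
6│♟ · · · · · · ♟│6
5│· · ♟ · · · · ·│5
4│· · · ♙ · · ♞ ·│4
3│· · ♙ · · · · ·│3
2│♙ ♙ · · ♙ ♙ ♙ ♙│2
1│♖ ♘ · ♕ ♔ ♗ ♘ ♖│1
  ─────────────────
  a b c d e f g h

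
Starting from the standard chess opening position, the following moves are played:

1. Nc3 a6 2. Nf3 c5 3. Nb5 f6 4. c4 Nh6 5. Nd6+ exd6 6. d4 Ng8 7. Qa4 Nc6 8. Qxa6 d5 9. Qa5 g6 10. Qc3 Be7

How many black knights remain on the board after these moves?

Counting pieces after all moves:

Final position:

  a b c d e f g h
  ─────────────────
8│♜ · ♝ ♛ ♚ · ♞ ♜│8
7│· ♟ · ♟ ♝ · · ♟│7
6│· · ♞ · · ♟ ♟ ·│6
5│· · ♟ ♟ · · · ·│5
4│· · ♙ ♙ · · · ·│4
3│· · ♕ · · ♘ · ·│3
2│♙ ♙ · · ♙ ♙ ♙ ♙│2
1│♖ · ♗ · ♔ ♗ · ♖│1
  ─────────────────
  a b c d e f g h


2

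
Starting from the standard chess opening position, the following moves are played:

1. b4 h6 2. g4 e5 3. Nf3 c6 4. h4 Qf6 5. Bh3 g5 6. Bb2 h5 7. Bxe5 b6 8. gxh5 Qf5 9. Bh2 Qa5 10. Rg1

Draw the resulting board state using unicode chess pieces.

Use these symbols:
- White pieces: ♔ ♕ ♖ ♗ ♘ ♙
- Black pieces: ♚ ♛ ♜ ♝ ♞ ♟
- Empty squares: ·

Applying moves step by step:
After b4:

♜ ♞ ♝ ♛ ♚ ♝ ♞ ♜
♟ ♟ ♟ ♟ ♟ ♟ ♟ ♟
· · · · · · · ·
· · · · · · · ·
· ♙ · · · · · ·
· · · · · · · ·
♙ · ♙ ♙ ♙ ♙ ♙ ♙
♖ ♘ ♗ ♕ ♔ ♗ ♘ ♖


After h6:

♜ ♞ ♝ ♛ ♚ ♝ ♞ ♜
♟ ♟ ♟ ♟ ♟ ♟ ♟ ·
· · · · · · · ♟
· · · · · · · ·
· ♙ · · · · · ·
· · · · · · · ·
♙ · ♙ ♙ ♙ ♙ ♙ ♙
♖ ♘ ♗ ♕ ♔ ♗ ♘ ♖


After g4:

♜ ♞ ♝ ♛ ♚ ♝ ♞ ♜
♟ ♟ ♟ ♟ ♟ ♟ ♟ ·
· · · · · · · ♟
· · · · · · · ·
· ♙ · · · · ♙ ·
· · · · · · · ·
♙ · ♙ ♙ ♙ ♙ · ♙
♖ ♘ ♗ ♕ ♔ ♗ ♘ ♖


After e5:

♜ ♞ ♝ ♛ ♚ ♝ ♞ ♜
♟ ♟ ♟ ♟ · ♟ ♟ ·
· · · · · · · ♟
· · · · ♟ · · ·
· ♙ · · · · ♙ ·
· · · · · · · ·
♙ · ♙ ♙ ♙ ♙ · ♙
♖ ♘ ♗ ♕ ♔ ♗ ♘ ♖


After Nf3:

♜ ♞ ♝ ♛ ♚ ♝ ♞ ♜
♟ ♟ ♟ ♟ · ♟ ♟ ·
· · · · · · · ♟
· · · · ♟ · · ·
· ♙ · · · · ♙ ·
· · · · · ♘ · ·
♙ · ♙ ♙ ♙ ♙ · ♙
♖ ♘ ♗ ♕ ♔ ♗ · ♖


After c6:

♜ ♞ ♝ ♛ ♚ ♝ ♞ ♜
♟ ♟ · ♟ · ♟ ♟ ·
· · ♟ · · · · ♟
· · · · ♟ · · ·
· ♙ · · · · ♙ ·
· · · · · ♘ · ·
♙ · ♙ ♙ ♙ ♙ · ♙
♖ ♘ ♗ ♕ ♔ ♗ · ♖


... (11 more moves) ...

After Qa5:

♜ ♞ ♝ · ♚ ♝ ♞ ♜
♟ · · ♟ · ♟ · ·
· ♟ ♟ · · · · ·
♛ · · · · · ♟ ♙
· ♙ · · · · · ♙
· · · · · ♘ · ♗
♙ · ♙ ♙ ♙ ♙ · ♗
♖ ♘ · ♕ ♔ · · ♖


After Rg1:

♜ ♞ ♝ · ♚ ♝ ♞ ♜
♟ · · ♟ · ♟ · ·
· ♟ ♟ · · · · ·
♛ · · · · · ♟ ♙
· ♙ · · · · · ♙
· · · · · ♘ · ♗
♙ · ♙ ♙ ♙ ♙ · ♗
♖ ♘ · ♕ ♔ · ♖ ·



  a b c d e f g h
  ─────────────────
8│♜ ♞ ♝ · ♚ ♝ ♞ ♜│8
7│♟ · · ♟ · ♟ · ·│7
6│· ♟ ♟ · · · · ·│6
5│♛ · · · · · ♟ ♙│5
4│· ♙ · · · · · ♙│4
3│· · · · · ♘ · ♗│3
2│♙ · ♙ ♙ ♙ ♙ · ♗│2
1│♖ ♘ · ♕ ♔ · ♖ ·│1
  ─────────────────
  a b c d e f g h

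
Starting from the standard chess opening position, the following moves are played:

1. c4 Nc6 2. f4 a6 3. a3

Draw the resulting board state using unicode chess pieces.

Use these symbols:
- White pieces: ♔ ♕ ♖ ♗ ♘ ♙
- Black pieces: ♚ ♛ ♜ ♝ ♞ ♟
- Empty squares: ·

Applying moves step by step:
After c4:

♜ ♞ ♝ ♛ ♚ ♝ ♞ ♜
♟ ♟ ♟ ♟ ♟ ♟ ♟ ♟
· · · · · · · ·
· · · · · · · ·
· · ♙ · · · · ·
· · · · · · · ·
♙ ♙ · ♙ ♙ ♙ ♙ ♙
♖ ♘ ♗ ♕ ♔ ♗ ♘ ♖


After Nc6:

♜ · ♝ ♛ ♚ ♝ ♞ ♜
♟ ♟ ♟ ♟ ♟ ♟ ♟ ♟
· · ♞ · · · · ·
· · · · · · · ·
· · ♙ · · · · ·
· · · · · · · ·
♙ ♙ · ♙ ♙ ♙ ♙ ♙
♖ ♘ ♗ ♕ ♔ ♗ ♘ ♖


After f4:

♜ · ♝ ♛ ♚ ♝ ♞ ♜
♟ ♟ ♟ ♟ ♟ ♟ ♟ ♟
· · ♞ · · · · ·
· · · · · · · ·
· · ♙ · · ♙ · ·
· · · · · · · ·
♙ ♙ · ♙ ♙ · ♙ ♙
♖ ♘ ♗ ♕ ♔ ♗ ♘ ♖


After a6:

♜ · ♝ ♛ ♚ ♝ ♞ ♜
· ♟ ♟ ♟ ♟ ♟ ♟ ♟
♟ · ♞ · · · · ·
· · · · · · · ·
· · ♙ · · ♙ · ·
· · · · · · · ·
♙ ♙ · ♙ ♙ · ♙ ♙
♖ ♘ ♗ ♕ ♔ ♗ ♘ ♖


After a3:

♜ · ♝ ♛ ♚ ♝ ♞ ♜
· ♟ ♟ ♟ ♟ ♟ ♟ ♟
♟ · ♞ · · · · ·
· · · · · · · ·
· · ♙ · · ♙ · ·
♙ · · · · · · ·
· ♙ · ♙ ♙ · ♙ ♙
♖ ♘ ♗ ♕ ♔ ♗ ♘ ♖



  a b c d e f g h
  ─────────────────
8│♜ · ♝ ♛ ♚ ♝ ♞ ♜│8
7│· ♟ ♟ ♟ ♟ ♟ ♟ ♟│7
6│♟ · ♞ · · · · ·│6
5│· · · · · · · ·│5
4│· · ♙ · · ♙ · ·│4
3│♙ · · · · · · ·│3
2│· ♙ · ♙ ♙ · ♙ ♙│2
1│♖ ♘ ♗ ♕ ♔ ♗ ♘ ♖│1
  ─────────────────
  a b c d e f g h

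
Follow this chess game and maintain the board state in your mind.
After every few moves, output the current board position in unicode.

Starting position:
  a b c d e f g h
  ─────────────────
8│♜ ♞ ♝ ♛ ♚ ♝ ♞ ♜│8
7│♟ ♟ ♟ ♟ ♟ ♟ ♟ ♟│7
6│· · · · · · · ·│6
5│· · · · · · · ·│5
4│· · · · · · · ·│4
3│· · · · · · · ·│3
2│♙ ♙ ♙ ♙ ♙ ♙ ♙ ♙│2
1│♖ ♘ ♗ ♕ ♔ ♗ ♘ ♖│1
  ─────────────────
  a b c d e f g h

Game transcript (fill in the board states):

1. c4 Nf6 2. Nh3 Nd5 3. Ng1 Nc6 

  a b c d e f g h
  ─────────────────
8│♜ · ♝ ♛ ♚ ♝ · ♜│8
7│♟ ♟ ♟ ♟ ♟ ♟ ♟ ♟│7
6│· · ♞ · · · · ·│6
5│· · · ♞ · · · ·│5
4│· · ♙ · · · · ·│4
3│· · · · · · · ·│3
2│♙ ♙ · ♙ ♙ ♙ ♙ ♙│2
1│♖ ♘ ♗ ♕ ♔ ♗ ♘ ♖│1
  ─────────────────
  a b c d e f g h

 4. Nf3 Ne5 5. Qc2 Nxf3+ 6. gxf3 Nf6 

  a b c d e f g h
  ─────────────────
8│♜ · ♝ ♛ ♚ ♝ · ♜│8
7│♟ ♟ ♟ ♟ ♟ ♟ ♟ ♟│7
6│· · · · · ♞ · ·│6
5│· · · · · · · ·│5
4│· · ♙ · · · · ·│4
3│· · · · · ♙ · ·│3
2│♙ ♙ ♕ ♙ ♙ ♙ · ♙│2
1│♖ ♘ ♗ · ♔ ♗ · ♖│1
  ─────────────────
  a b c d e f g h

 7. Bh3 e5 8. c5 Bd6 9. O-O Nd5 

  a b c d e f g h
  ─────────────────
8│♜ · ♝ ♛ ♚ · · ♜│8
7│♟ ♟ ♟ ♟ · ♟ ♟ ♟│7
6│· · · ♝ · · · ·│6
5│· · ♙ ♞ ♟ · · ·│5
4│· · · · · · · ·│4
3│· · · · · ♙ · ♗│3
2│♙ ♙ ♕ ♙ ♙ ♙ · ♙│2
1│♖ ♘ ♗ · · ♖ ♔ ·│1
  ─────────────────
  a b c d e f g h

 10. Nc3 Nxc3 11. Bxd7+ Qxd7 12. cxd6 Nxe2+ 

  a b c d e f g h
  ─────────────────
8│♜ · ♝ · ♚ · · ♜│8
7│♟ ♟ ♟ ♛ · ♟ ♟ ♟│7
6│· · · ♙ · · · ·│6
5│· · · · ♟ · · ·│5
4│· · · · · · · ·│4
3│· · · · · ♙ · ·│3
2│♙ ♙ ♕ ♙ ♞ ♙ · ♙│2
1│♖ · ♗ · · ♖ ♔ ·│1
  ─────────────────
  a b c d e f g h

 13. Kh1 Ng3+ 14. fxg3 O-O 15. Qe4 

  a b c d e f g h
  ─────────────────
8│♜ · ♝ · · ♜ ♚ ·│8
7│♟ ♟ ♟ ♛ · ♟ ♟ ♟│7
6│· · · ♙ · · · ·│6
5│· · · · ♟ · · ·│5
4│· · · · ♕ · · ·│4
3│· · · · · ♙ ♙ ·│3
2│♙ ♙ · ♙ · · · ♙│2
1│♖ · ♗ · · ♖ · ♔│1
  ─────────────────
  a b c d e f g h


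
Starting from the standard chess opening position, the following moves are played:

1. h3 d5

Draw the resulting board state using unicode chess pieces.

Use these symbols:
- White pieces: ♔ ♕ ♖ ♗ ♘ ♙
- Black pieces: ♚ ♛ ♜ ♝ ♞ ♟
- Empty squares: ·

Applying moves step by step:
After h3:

♜ ♞ ♝ ♛ ♚ ♝ ♞ ♜
♟ ♟ ♟ ♟ ♟ ♟ ♟ ♟
· · · · · · · ·
· · · · · · · ·
· · · · · · · ·
· · · · · · · ♙
♙ ♙ ♙ ♙ ♙ ♙ ♙ ·
♖ ♘ ♗ ♕ ♔ ♗ ♘ ♖


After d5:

♜ ♞ ♝ ♛ ♚ ♝ ♞ ♜
♟ ♟ ♟ · ♟ ♟ ♟ ♟
· · · · · · · ·
· · · ♟ · · · ·
· · · · · · · ·
· · · · · · · ♙
♙ ♙ ♙ ♙ ♙ ♙ ♙ ·
♖ ♘ ♗ ♕ ♔ ♗ ♘ ♖



  a b c d e f g h
  ─────────────────
8│♜ ♞ ♝ ♛ ♚ ♝ ♞ ♜│8
7│♟ ♟ ♟ · ♟ ♟ ♟ ♟│7
6│· · · · · · · ·│6
5│· · · ♟ · · · ·│5
4│· · · · · · · ·│4
3│· · · · · · · ♙│3
2│♙ ♙ ♙ ♙ ♙ ♙ ♙ ·│2
1│♖ ♘ ♗ ♕ ♔ ♗ ♘ ♖│1
  ─────────────────
  a b c d e f g h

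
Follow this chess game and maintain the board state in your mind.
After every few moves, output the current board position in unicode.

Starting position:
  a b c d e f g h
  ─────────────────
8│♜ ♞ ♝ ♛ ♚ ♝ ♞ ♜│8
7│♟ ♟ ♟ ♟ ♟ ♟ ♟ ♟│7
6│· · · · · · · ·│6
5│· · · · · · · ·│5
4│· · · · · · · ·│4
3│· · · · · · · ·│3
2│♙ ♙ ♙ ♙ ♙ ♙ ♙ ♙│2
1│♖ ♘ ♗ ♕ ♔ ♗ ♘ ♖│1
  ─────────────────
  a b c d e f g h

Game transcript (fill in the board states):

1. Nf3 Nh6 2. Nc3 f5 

  a b c d e f g h
  ─────────────────
8│♜ ♞ ♝ ♛ ♚ ♝ · ♜│8
7│♟ ♟ ♟ ♟ ♟ · ♟ ♟│7
6│· · · · · · · ♞│6
5│· · · · · ♟ · ·│5
4│· · · · · · · ·│4
3│· · ♘ · · ♘ · ·│3
2│♙ ♙ ♙ ♙ ♙ ♙ ♙ ♙│2
1│♖ · ♗ ♕ ♔ ♗ · ♖│1
  ─────────────────
  a b c d e f g h

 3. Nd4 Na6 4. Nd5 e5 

  a b c d e f g h
  ─────────────────
8│♜ · ♝ ♛ ♚ ♝ · ♜│8
7│♟ ♟ ♟ ♟ · · ♟ ♟│7
6│♞ · · · · · · ♞│6
5│· · · ♘ ♟ ♟ · ·│5
4│· · · ♘ · · · ·│4
3│· · · · · · · ·│3
2│♙ ♙ ♙ ♙ ♙ ♙ ♙ ♙│2
1│♖ · ♗ ♕ ♔ ♗ · ♖│1
  ─────────────────
  a b c d e f g h

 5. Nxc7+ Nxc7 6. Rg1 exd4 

  a b c d e f g h
  ─────────────────
8│♜ · ♝ ♛ ♚ ♝ · ♜│8
7│♟ ♟ ♞ ♟ · · ♟ ♟│7
6│· · · · · · · ♞│6
5│· · · · · ♟ · ·│5
4│· · · ♟ · · · ·│4
3│· · · · · · · ·│3
2│♙ ♙ ♙ ♙ ♙ ♙ ♙ ♙│2
1│♖ · ♗ ♕ ♔ ♗ ♖ ·│1
  ─────────────────
  a b c d e f g h

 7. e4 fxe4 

  a b c d e f g h
  ─────────────────
8│♜ · ♝ ♛ ♚ ♝ · ♜│8
7│♟ ♟ ♞ ♟ · · ♟ ♟│7
6│· · · · · · · ♞│6
5│· · · · · · · ·│5
4│· · · ♟ ♟ · · ·│4
3│· · · · · · · ·│3
2│♙ ♙ ♙ ♙ · ♙ ♙ ♙│2
1│♖ · ♗ ♕ ♔ ♗ ♖ ·│1
  ─────────────────
  a b c d e f g h


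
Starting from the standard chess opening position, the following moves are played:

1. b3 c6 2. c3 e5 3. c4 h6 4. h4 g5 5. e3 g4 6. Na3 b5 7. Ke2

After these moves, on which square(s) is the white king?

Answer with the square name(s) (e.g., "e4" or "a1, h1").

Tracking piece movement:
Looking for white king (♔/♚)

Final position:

  a b c d e f g h
  ─────────────────
8│♜ ♞ ♝ ♛ ♚ ♝ ♞ ♜│8
7│♟ · · ♟ · ♟ · ·│7
6│· · ♟ · · · · ♟│6
5│· ♟ · · ♟ · · ·│5
4│· · ♙ · · · ♟ ♙│4
3│♘ ♙ · · ♙ · · ·│3
2│♙ · · ♙ ♔ ♙ ♙ ·│2
1│♖ · ♗ ♕ · ♗ ♘ ♖│1
  ─────────────────
  a b c d e f g h


e2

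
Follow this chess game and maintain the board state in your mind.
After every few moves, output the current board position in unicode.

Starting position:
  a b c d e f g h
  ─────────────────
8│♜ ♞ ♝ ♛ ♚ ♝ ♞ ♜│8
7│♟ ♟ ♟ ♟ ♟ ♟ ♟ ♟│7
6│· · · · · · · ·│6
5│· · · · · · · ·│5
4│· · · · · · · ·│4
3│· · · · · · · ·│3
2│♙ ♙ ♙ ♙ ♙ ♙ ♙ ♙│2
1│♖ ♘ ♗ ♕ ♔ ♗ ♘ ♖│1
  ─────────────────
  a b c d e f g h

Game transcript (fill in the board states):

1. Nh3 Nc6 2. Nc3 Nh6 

  a b c d e f g h
  ─────────────────
8│♜ · ♝ ♛ ♚ ♝ · ♜│8
7│♟ ♟ ♟ ♟ ♟ ♟ ♟ ♟│7
6│· · ♞ · · · · ♞│6
5│· · · · · · · ·│5
4│· · · · · · · ·│4
3│· · ♘ · · · · ♘│3
2│♙ ♙ ♙ ♙ ♙ ♙ ♙ ♙│2
1│♖ · ♗ ♕ ♔ ♗ · ♖│1
  ─────────────────
  a b c d e f g h

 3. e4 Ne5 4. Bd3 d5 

  a b c d e f g h
  ─────────────────
8│♜ · ♝ ♛ ♚ ♝ · ♜│8
7│♟ ♟ ♟ · ♟ ♟ ♟ ♟│7
6│· · · · · · · ♞│6
5│· · · ♟ ♞ · · ·│5
4│· · · · ♙ · · ·│4
3│· · ♘ ♗ · · · ♘│3
2│♙ ♙ ♙ ♙ · ♙ ♙ ♙│2
1│♖ · ♗ ♕ ♔ · · ♖│1
  ─────────────────
  a b c d e f g h

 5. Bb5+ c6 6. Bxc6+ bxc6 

  a b c d e f g h
  ─────────────────
8│♜ · ♝ ♛ ♚ ♝ · ♜│8
7│♟ · · · ♟ ♟ ♟ ♟│7
6│· · ♟ · · · · ♞│6
5│· · · ♟ ♞ · · ·│5
4│· · · · ♙ · · ·│4
3│· · ♘ · · · · ♘│3
2│♙ ♙ ♙ ♙ · ♙ ♙ ♙│2
1│♖ · ♗ ♕ ♔ · · ♖│1
  ─────────────────
  a b c d e f g h

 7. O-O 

  a b c d e f g h
  ─────────────────
8│♜ · ♝ ♛ ♚ ♝ · ♜│8
7│♟ · · · ♟ ♟ ♟ ♟│7
6│· · ♟ · · · · ♞│6
5│· · · ♟ ♞ · · ·│5
4│· · · · ♙ · · ·│4
3│· · ♘ · · · · ♘│3
2│♙ ♙ ♙ ♙ · ♙ ♙ ♙│2
1│♖ · ♗ ♕ · ♖ ♔ ·│1
  ─────────────────
  a b c d e f g h
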